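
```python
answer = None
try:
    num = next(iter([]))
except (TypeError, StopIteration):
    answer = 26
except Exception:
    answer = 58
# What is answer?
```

Step-by-step execution trace:
1. `num = next(iter([]))` raises StopIteration.
2. `except (TypeError, StopIteration)` matches (StopIteration is in the tuple) → answer = 26.
3. `except Exception` is not reached.
Result: 26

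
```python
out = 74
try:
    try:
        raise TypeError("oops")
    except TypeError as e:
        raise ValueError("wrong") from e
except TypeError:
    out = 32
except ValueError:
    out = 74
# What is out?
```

Step-by-step execution trace:
1. Inner try raises TypeError; inner `except TypeError as e` catches it.
2. `raise ValueError(...) from e` raises ValueError (TypeError is attached as __cause__, but only ValueError is active).
3. Outer `except TypeError` does not match ValueError; skipped.
4. Outer `except ValueError` matches → out = 74.
Result: 74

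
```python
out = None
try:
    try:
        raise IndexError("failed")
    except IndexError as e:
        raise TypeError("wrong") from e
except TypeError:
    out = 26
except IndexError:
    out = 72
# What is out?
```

Step-by-step execution trace:
1. Inner try raises IndexError; inner `except IndexError as e` catches it.
2. `raise TypeError(...) from e` raises TypeError (IndexError is attached as __cause__, but only TypeError is active).
3. Outer `except TypeError` matches → out = 26.
4. `except IndexError` is not reached.
Result: 26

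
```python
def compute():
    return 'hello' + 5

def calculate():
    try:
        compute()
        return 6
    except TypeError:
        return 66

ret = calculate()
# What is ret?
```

Step-by-step execution trace:
1. `calculate()` calls `compute()`.
2. `compute()` evaluates `'hello' + 5`, which raises TypeError; it propagates to the caller.
3. `return 6` is not reached.
4. `except TypeError` in calculate matches → returns 66.
5. ret = 66.
Result: 66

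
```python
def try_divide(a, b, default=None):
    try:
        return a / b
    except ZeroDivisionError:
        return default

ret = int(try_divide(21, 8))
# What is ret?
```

Step-by-step execution trace:
1. `try_divide(21, 8)` enters try: `return 21 / 8` → returns 2.625. No exception raised.
2. `except ZeroDivisionError` is skipped.
3. `int(2.625)` → 2 → ret = 2.
Result: 2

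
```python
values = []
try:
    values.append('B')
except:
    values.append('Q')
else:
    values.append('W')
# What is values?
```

Step-by-step execution trace:
1. try: `values.append('B')` → values = ['B']. No exception raised.
2. `except` is skipped.
3. `else` runs (try completed without exception): `values.append('W')` → values = ['B', 'W'].
Result: ['B', 'W']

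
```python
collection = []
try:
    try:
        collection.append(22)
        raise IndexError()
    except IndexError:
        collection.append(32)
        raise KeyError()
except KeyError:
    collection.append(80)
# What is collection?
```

Step-by-step execution trace:
1. Inner try: `collection.append(22)` → collection = [22].
2. `raise IndexError()` raises IndexError.
3. Inner `except IndexError` matches → `collection.append(32)` → collection = [22, 32].
4. `raise KeyError()` raises KeyError; propagates to outer try.
5. Outer `except KeyError` matches → `collection.append(80)` → collection = [22, 32, 80].
Result: [22, 32, 80]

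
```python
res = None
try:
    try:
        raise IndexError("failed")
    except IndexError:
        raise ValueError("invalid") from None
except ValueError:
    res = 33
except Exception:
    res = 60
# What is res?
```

Step-by-step execution trace:
1. Inner try raises IndexError; inner `except IndexError` catches it.
2. `raise ValueError(...) from None` raises ValueError (from None suppresses __context__, but the active exception is still ValueError).
3. Outer `except ValueError` matches → res = 33.
4. `except Exception` is not reached.
Result: 33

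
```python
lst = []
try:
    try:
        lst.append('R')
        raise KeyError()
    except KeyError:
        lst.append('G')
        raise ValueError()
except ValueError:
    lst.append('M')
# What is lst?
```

Step-by-step execution trace:
1. Inner try: `lst.append('R')` → lst = ['R'].
2. `raise KeyError()` raises KeyError.
3. Inner `except KeyError` matches → `lst.append('G')` → lst = ['R', 'G'].
4. `raise ValueError()` raises ValueError; propagates to outer try.
5. Outer `except ValueError` matches → `lst.append('M')` → lst = ['R', 'G', 'M'].
Result: ['R', 'G', 'M']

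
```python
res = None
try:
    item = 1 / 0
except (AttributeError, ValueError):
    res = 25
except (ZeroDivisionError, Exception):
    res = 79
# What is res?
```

Step-by-step execution trace:
1. `item = 1 / 0` raises ZeroDivisionError.
2. `except (AttributeError, ValueError)` does not match ZeroDivisionError; skipped.
3. `except (ZeroDivisionError, Exception)` matches (ZeroDivisionError is in the tuple) → res = 79.
Result: 79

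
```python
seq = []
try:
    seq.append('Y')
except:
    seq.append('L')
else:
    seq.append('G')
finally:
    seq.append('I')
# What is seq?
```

Step-by-step execution trace:
1. try: `seq.append('Y')` → seq = ['Y']. No exception raised.
2. `except` is skipped.
3. `else` runs: `seq.append('G')` → seq = ['Y', 'G'].
4. `finally` always runs: `seq.append('I')` → seq = ['Y', 'G', 'I'].
Result: ['Y', 'G', 'I']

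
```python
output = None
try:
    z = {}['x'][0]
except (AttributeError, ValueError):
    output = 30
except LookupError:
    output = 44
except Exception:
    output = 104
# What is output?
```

Step-by-step execution trace:
1. `z = {}['x'][0]` raises KeyError.
2. `except (AttributeError, ValueError)` does not match KeyError; skipped.
3. `except LookupError` matches (KeyError is a subclass of LookupError) → output = 44.
4. `except Exception` is not reached.
Result: 44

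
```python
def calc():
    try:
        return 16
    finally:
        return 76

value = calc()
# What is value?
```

Step-by-step execution trace:
1. `calc()` enters try: `return 16` sets pending return value 16.
2. Before returning, `finally: return 76` runs and overrides the pending return.
3. calc() returns 76 → value = 76.
Result: 76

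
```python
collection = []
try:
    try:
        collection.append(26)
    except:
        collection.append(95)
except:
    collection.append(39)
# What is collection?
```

Step-by-step execution trace:
1. Inner try: `collection.append(26)` → collection = [26]. No exception raised.
2. Inner `except` is skipped.
3. Inner try completes normally; outer `except` is skipped.
Result: [26]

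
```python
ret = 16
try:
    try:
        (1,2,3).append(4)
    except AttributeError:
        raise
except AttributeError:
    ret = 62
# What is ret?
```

Step-by-step execution trace:
1. Inner try: `(1,2,3).append(4)` raises AttributeError.
2. Inner `except AttributeError` matches; bare `raise` re-raises the same AttributeError.
3. Outer `except AttributeError` matches → ret = 62.
Result: 62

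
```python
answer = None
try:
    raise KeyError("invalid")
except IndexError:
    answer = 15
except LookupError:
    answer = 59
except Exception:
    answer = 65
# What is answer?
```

Step-by-step execution trace:
1. `raise KeyError(...)` raises KeyError.
2. `except IndexError` does not match (KeyError is not a subclass of IndexError); skipped.
3. `except LookupError` matches (KeyError is a subclass of LookupError) → answer = 59.
4. `except Exception` is not reached.
Result: 59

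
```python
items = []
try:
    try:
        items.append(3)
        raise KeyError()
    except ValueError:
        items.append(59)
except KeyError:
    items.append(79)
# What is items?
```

Step-by-step execution trace:
1. Inner try: `items.append(3)` → items = [3].
2. `raise KeyError()` raises KeyError.
3. Inner `except ValueError` does not match KeyError; exception propagates to outer try.
4. Outer `except KeyError` matches → `items.append(79)` → items = [3, 79].
Result: [3, 79]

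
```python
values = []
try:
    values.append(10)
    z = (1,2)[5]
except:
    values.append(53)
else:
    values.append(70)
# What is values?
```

Step-by-step execution trace:
1. try: `values.append(10)` → values = [10].
2. `z = (1,2)[5]` raises IndexError.
3. bare `except` matches → `values.append(53)` → values = [10, 53].
4. `else` is skipped (an exception was raised).
Result: [10, 53]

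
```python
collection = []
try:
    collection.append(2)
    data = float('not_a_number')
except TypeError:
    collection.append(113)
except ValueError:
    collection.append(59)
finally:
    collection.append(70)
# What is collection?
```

Step-by-step execution trace:
1. try: `collection.append(2)` → collection = [2].
2. `data = float('not_a_number')` raises ValueError.
3. `except TypeError` does not match ValueError; skipped.
4. `except ValueError` matches → `collection.append(59)` → collection = [2, 59].
5. finally always runs: `collection.append(70)` → collection = [2, 59, 70].
Result: [2, 59, 70]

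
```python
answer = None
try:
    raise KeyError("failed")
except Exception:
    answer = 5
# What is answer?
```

Step-by-step execution trace:
1. `raise KeyError(...)` raises KeyError.
2. `except Exception` matches (KeyError is a subclass of Exception) → answer = 5.
Result: 5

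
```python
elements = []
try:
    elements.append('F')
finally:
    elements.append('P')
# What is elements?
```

Step-by-step execution trace:
1. try: `elements.append('F')` → elements = ['F'].
2. The try body completes without raising.
3. finally always runs: `elements.append('P')` → elements = ['F', 'P'].
Result: ['F', 'P']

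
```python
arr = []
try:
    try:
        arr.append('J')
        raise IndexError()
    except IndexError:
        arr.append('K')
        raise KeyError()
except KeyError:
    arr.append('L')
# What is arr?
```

Step-by-step execution trace:
1. Inner try: `arr.append('J')` → arr = ['J'].
2. `raise IndexError()` raises IndexError.
3. Inner `except IndexError` matches → `arr.append('K')` → arr = ['J', 'K'].
4. `raise KeyError()` raises KeyError; propagates to outer try.
5. Outer `except KeyError` matches → `arr.append('L')` → arr = ['J', 'K', 'L'].
Result: ['J', 'K', 'L']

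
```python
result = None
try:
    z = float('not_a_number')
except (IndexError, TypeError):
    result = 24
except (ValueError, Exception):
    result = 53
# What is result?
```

Step-by-step execution trace:
1. `z = float('not_a_number')` raises ValueError.
2. `except (IndexError, TypeError)` does not match ValueError; skipped.
3. `except (ValueError, Exception)` matches (ValueError is in the tuple) → result = 53.
Result: 53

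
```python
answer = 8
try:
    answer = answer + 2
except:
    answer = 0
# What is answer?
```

Step-by-step execution trace:
1. answer starts at 8.
2. try: `answer = answer + 2` → answer = 10. No exception raised.
3. `except` is skipped.
Result: 10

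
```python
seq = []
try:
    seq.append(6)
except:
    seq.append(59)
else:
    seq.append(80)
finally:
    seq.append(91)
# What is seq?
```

Step-by-step execution trace:
1. try: `seq.append(6)` → seq = [6]. No exception raised.
2. `except` is skipped.
3. `else` runs: `seq.append(80)` → seq = [6, 80].
4. `finally` always runs: `seq.append(91)` → seq = [6, 80, 91].
Result: [6, 80, 91]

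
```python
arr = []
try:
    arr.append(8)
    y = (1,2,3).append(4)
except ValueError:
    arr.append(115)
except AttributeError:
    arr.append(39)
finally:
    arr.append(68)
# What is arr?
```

Step-by-step execution trace:
1. try: `arr.append(8)` → arr = [8].
2. `y = (1,2,3).append(4)` raises AttributeError.
3. `except ValueError` does not match AttributeError; skipped.
4. `except AttributeError` matches → `arr.append(39)` → arr = [8, 39].
5. finally always runs: `arr.append(68)` → arr = [8, 39, 68].
Result: [8, 39, 68]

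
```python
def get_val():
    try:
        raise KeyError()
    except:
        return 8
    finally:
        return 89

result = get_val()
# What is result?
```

Step-by-step execution trace:
1. `get_val()` enters try: `raise KeyError()` raises KeyError.
2. bare `except` matches → `return 8` sets pending return value 8.
3. Before returning, `finally: return 89` runs and overrides the pending return.
4. get_val() returns 89 → result = 89.
Result: 89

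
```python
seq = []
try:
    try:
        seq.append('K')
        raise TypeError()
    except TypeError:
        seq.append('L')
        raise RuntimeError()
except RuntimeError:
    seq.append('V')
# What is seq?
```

Step-by-step execution trace:
1. Inner try: `seq.append('K')` → seq = ['K'].
2. `raise TypeError()` raises TypeError.
3. Inner `except TypeError` matches → `seq.append('L')` → seq = ['K', 'L'].
4. `raise RuntimeError()` raises RuntimeError; propagates to outer try.
5. Outer `except RuntimeError` matches → `seq.append('V')` → seq = ['K', 'L', 'V'].
Result: ['K', 'L', 'V']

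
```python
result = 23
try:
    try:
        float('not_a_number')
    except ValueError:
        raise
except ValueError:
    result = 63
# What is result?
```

Step-by-step execution trace:
1. Inner try: `float('not_a_number')` raises ValueError.
2. Inner `except ValueError` matches; bare `raise` re-raises the same ValueError.
3. Outer `except ValueError` matches → result = 63.
Result: 63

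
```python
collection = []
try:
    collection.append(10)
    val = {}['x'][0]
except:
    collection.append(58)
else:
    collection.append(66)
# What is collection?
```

Step-by-step execution trace:
1. try: `collection.append(10)` → collection = [10].
2. `val = {}['x'][0]` raises KeyError.
3. bare `except` matches → `collection.append(58)` → collection = [10, 58].
4. `else` is skipped (an exception was raised).
Result: [10, 58]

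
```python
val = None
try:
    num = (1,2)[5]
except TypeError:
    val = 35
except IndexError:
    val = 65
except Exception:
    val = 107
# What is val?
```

Step-by-step execution trace:
1. `num = (1,2)[5]` raises IndexError.
2. `except TypeError` does not match IndexError; skipped.
3. `except IndexError` matches → val = 65.
4. Remaining except clauses are skipped.
Result: 65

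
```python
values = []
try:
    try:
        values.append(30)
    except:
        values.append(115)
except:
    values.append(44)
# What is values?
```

Step-by-step execution trace:
1. Inner try: `values.append(30)` → values = [30]. No exception raised.
2. Inner `except` is skipped.
3. Inner try completes normally; outer `except` is skipped.
Result: [30]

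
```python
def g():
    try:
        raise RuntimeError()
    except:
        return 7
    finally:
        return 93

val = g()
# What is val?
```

Step-by-step execution trace:
1. `g()` enters try: `raise RuntimeError()` raises RuntimeError.
2. bare `except` matches → `return 7` sets pending return value 7.
3. Before returning, `finally: return 93` runs and overrides the pending return.
4. g() returns 93 → val = 93.
Result: 93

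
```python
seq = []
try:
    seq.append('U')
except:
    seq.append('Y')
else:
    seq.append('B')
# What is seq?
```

Step-by-step execution trace:
1. try: `seq.append('U')` → seq = ['U']. No exception raised.
2. `except` is skipped.
3. `else` runs (try completed without exception): `seq.append('B')` → seq = ['U', 'B'].
Result: ['U', 'B']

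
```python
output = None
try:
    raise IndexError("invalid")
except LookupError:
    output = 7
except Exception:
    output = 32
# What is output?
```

Step-by-step execution trace:
1. `raise IndexError(...)` raises IndexError.
2. `except LookupError` matches (IndexError is a subclass of LookupError) → output = 7.
3. `except Exception` is not reached.
Result: 7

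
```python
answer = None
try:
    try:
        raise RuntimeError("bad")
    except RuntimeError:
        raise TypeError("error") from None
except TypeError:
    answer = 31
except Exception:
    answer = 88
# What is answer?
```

Step-by-step execution trace:
1. Inner try raises RuntimeError; inner `except RuntimeError` catches it.
2. `raise TypeError(...) from None` raises TypeError (from None suppresses __context__, but the active exception is still TypeError).
3. Outer `except TypeError` matches → answer = 31.
4. `except Exception` is not reached.
Result: 31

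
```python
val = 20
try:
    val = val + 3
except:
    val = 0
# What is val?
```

Step-by-step execution trace:
1. val starts at 20.
2. try: `val = val + 3` → val = 23. No exception raised.
3. `except` is skipped.
Result: 23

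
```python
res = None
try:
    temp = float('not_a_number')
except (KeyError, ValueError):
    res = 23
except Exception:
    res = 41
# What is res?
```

Step-by-step execution trace:
1. `temp = float('not_a_number')` raises ValueError.
2. `except (KeyError, ValueError)` matches (ValueError is in the tuple) → res = 23.
3. `except Exception` is not reached.
Result: 23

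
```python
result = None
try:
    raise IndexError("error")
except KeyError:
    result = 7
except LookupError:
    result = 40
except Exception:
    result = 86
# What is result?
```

Step-by-step execution trace:
1. `raise IndexError(...)` raises IndexError.
2. `except KeyError` does not match (IndexError is not a subclass of KeyError); skipped.
3. `except LookupError` matches (IndexError is a subclass of LookupError) → result = 40.
4. `except Exception` is not reached.
Result: 40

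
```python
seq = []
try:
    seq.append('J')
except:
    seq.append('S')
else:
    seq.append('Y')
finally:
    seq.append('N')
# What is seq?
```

Step-by-step execution trace:
1. try: `seq.append('J')` → seq = ['J']. No exception raised.
2. `except` is skipped.
3. `else` runs: `seq.append('Y')` → seq = ['J', 'Y'].
4. `finally` always runs: `seq.append('N')` → seq = ['J', 'Y', 'N'].
Result: ['J', 'Y', 'N']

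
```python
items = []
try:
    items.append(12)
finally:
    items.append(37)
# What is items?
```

Step-by-step execution trace:
1. try: `items.append(12)` → items = [12].
2. The try body completes without raising.
3. finally always runs: `items.append(37)` → items = [12, 37].
Result: [12, 37]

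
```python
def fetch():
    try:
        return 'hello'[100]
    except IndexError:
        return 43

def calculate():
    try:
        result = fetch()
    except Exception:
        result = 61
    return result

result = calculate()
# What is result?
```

Step-by-step execution trace:
1. `calculate()` calls `fetch()`.
2. In fetch: `'hello'[100]` raises IndexError; `except IndexError` catches it → returns 43.
3. In calculate: `result = fetch()` → result = 43. No exception reaches calculate.
4. `except Exception` is skipped; calculate returns 43.
5. result = 43.
Result: 43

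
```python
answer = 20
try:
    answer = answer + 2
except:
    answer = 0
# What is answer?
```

Step-by-step execution trace:
1. answer starts at 20.
2. try: `answer = answer + 2` → answer = 22. No exception raised.
3. `except` is skipped.
Result: 22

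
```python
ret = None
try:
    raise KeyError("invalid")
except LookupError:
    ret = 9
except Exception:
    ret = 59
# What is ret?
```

Step-by-step execution trace:
1. `raise KeyError(...)` raises KeyError.
2. `except LookupError` matches (KeyError is a subclass of LookupError) → ret = 9.
3. `except Exception` is not reached.
Result: 9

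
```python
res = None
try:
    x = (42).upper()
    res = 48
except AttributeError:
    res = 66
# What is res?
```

Step-by-step execution trace:
1. `x = (42).upper()` raises AttributeError.
2. `res = 48` is not reached.
3. `except AttributeError` matches → res = 66.
Result: 66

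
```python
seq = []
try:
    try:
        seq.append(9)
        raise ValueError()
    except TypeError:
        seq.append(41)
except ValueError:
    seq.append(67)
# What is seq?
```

Step-by-step execution trace:
1. Inner try: `seq.append(9)` → seq = [9].
2. `raise ValueError()` raises ValueError.
3. Inner `except TypeError` does not match ValueError; exception propagates to outer try.
4. Outer `except ValueError` matches → `seq.append(67)` → seq = [9, 67].
Result: [9, 67]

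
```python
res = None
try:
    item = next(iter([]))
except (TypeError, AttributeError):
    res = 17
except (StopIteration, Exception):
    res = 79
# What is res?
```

Step-by-step execution trace:
1. `item = next(iter([]))` raises StopIteration.
2. `except (TypeError, AttributeError)` does not match StopIteration; skipped.
3. `except (StopIteration, Exception)` matches (StopIteration is in the tuple) → res = 79.
Result: 79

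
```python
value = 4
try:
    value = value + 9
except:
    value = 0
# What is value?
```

Step-by-step execution trace:
1. value starts at 4.
2. try: `value = value + 9` → value = 13. No exception raised.
3. `except` is skipped.
Result: 13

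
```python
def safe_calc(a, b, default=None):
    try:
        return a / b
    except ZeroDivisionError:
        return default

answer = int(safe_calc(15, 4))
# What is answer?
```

Step-by-step execution trace:
1. `safe_calc(15, 4)` enters try: `return 15 / 4` → returns 3.75. No exception raised.
2. `except ZeroDivisionError` is skipped.
3. `int(3.75)` → 3 → answer = 3.
Result: 3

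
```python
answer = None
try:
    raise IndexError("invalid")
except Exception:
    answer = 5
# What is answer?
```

Step-by-step execution trace:
1. `raise IndexError(...)` raises IndexError.
2. `except Exception` matches (IndexError is a subclass of Exception) → answer = 5.
Result: 5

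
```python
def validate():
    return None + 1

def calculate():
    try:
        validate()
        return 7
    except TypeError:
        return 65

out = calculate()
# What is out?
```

Step-by-step execution trace:
1. `calculate()` calls `validate()`.
2. `validate()` evaluates `None + 1`, which raises TypeError; it propagates to the caller.
3. `return 7` is not reached.
4. `except TypeError` in calculate matches → returns 65.
5. out = 65.
Result: 65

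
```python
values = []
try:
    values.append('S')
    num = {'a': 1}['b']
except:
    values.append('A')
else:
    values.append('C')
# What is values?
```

Step-by-step execution trace:
1. try: `values.append('S')` → values = ['S'].
2. `num = {'a': 1}['b']` raises KeyError.
3. bare `except` matches → `values.append('A')` → values = ['S', 'A'].
4. `else` is skipped (an exception was raised).
Result: ['S', 'A']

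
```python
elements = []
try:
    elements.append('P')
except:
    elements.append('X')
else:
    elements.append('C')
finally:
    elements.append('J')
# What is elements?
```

Step-by-step execution trace:
1. try: `elements.append('P')` → elements = ['P']. No exception raised.
2. `except` is skipped.
3. `else` runs: `elements.append('C')` → elements = ['P', 'C'].
4. `finally` always runs: `elements.append('J')` → elements = ['P', 'C', 'J'].
Result: ['P', 'C', 'J']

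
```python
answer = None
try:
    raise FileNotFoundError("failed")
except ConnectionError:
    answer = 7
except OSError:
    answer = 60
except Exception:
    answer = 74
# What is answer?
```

Step-by-step execution trace:
1. `raise FileNotFoundError(...)` raises FileNotFoundError.
2. `except ConnectionError` does not match (FileNotFoundError is not a subclass of ConnectionError); skipped.
3. `except OSError` matches (FileNotFoundError is a subclass of OSError) → answer = 60.
4. `except Exception` is not reached.
Result: 60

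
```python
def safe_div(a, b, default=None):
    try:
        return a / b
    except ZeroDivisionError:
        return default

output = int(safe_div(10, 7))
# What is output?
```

Step-by-step execution trace:
1. `safe_div(10, 7)` enters try: `return 10 / 7` → returns 1.4285714285714286. No exception raised.
2. `except ZeroDivisionError` is skipped.
3. `int(1.4285714285714286)` → 1 → output = 1.
Result: 1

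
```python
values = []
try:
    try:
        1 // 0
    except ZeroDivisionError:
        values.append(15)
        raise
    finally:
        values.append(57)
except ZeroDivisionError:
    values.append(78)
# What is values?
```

Step-by-step execution trace:
1. Inner try: `1 // 0` raises ZeroDivisionError.
2. Inner `except ZeroDivisionError` matches → `values.append(15)` → values = [15].
3. bare `raise` re-raises ZeroDivisionError.
4. Inner `finally` runs during unwinding: `values.append(57)` → values = [15, 57].
5. Outer `except ZeroDivisionError` matches → `values.append(78)` → values = [15, 57, 78].
Result: [15, 57, 78]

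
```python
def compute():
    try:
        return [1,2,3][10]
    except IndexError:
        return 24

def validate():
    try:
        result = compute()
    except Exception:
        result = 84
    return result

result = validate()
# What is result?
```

Step-by-step execution trace:
1. `validate()` calls `compute()`.
2. In compute: `[1,2,3][10]` raises IndexError; `except IndexError` catches it → returns 24.
3. In validate: `result = compute()` → result = 24. No exception reaches validate.
4. `except Exception` is skipped; validate returns 24.
5. result = 24.
Result: 24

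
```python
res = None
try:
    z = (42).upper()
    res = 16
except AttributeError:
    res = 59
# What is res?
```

Step-by-step execution trace:
1. `z = (42).upper()` raises AttributeError.
2. `res = 16` is not reached.
3. `except AttributeError` matches → res = 59.
Result: 59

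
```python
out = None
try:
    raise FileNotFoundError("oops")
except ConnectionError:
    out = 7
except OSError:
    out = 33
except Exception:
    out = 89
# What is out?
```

Step-by-step execution trace:
1. `raise FileNotFoundError(...)` raises FileNotFoundError.
2. `except ConnectionError` does not match (FileNotFoundError is not a subclass of ConnectionError); skipped.
3. `except OSError` matches (FileNotFoundError is a subclass of OSError) → out = 33.
4. `except Exception` is not reached.
Result: 33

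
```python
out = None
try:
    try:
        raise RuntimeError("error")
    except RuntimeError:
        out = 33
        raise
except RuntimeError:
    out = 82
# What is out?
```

Step-by-step execution trace:
1. Inner try: `raise RuntimeError("error")` raises RuntimeError.
2. Inner `except RuntimeError` matches → out = 33.
3. bare `raise` re-raises the same RuntimeError.
4. Outer `except RuntimeError` matches → out = 82.
Result: 82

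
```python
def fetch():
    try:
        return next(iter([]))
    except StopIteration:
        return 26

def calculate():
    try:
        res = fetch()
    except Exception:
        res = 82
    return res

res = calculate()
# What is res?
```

Step-by-step execution trace:
1. `calculate()` calls `fetch()`.
2. In fetch: `next(iter([]))` raises StopIteration; `except StopIteration` catches it → returns 26.
3. In calculate: `res = fetch()` → res = 26. No exception reaches calculate.
4. `except Exception` is skipped; calculate returns 26.
5. res = 26.
Result: 26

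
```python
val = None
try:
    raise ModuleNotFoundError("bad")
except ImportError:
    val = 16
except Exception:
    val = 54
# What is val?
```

Step-by-step execution trace:
1. `raise ModuleNotFoundError(...)` raises ModuleNotFoundError.
2. `except ImportError` matches (ModuleNotFoundError is a subclass of ImportError) → val = 16.
3. `except Exception` is not reached.
Result: 16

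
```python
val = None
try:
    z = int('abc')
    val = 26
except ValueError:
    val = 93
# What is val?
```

Step-by-step execution trace:
1. `z = int('abc')` raises ValueError.
2. `val = 26` is not reached.
3. `except ValueError` matches → val = 93.
Result: 93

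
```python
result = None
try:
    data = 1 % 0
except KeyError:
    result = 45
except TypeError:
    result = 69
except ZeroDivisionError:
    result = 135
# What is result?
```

Step-by-step execution trace:
1. `data = 1 % 0` raises ZeroDivisionError.
2. `except KeyError` does not match ZeroDivisionError; skipped.
3. `except TypeError` does not match ZeroDivisionError; skipped.
4. `except ZeroDivisionError` matches → result = 135.
Result: 135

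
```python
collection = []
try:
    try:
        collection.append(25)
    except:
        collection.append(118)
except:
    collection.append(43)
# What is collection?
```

Step-by-step execution trace:
1. Inner try: `collection.append(25)` → collection = [25]. No exception raised.
2. Inner `except` is skipped.
3. Inner try completes normally; outer `except` is skipped.
Result: [25]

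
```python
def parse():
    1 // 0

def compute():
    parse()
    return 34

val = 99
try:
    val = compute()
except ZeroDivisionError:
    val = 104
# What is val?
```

Step-by-step execution trace:
1. val starts at 99.
2. try: `compute()` calls `parse()`.
3. `parse()` evaluates `1 // 0`, which raises ZeroDivisionError; it propagates through compute (uncaught).
4. `return 34` in compute is not reached; the assignment to val does not complete.
5. `except ZeroDivisionError` matches → val = 104.
Result: 104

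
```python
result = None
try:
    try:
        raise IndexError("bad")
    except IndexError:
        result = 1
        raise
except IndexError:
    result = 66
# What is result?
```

Step-by-step execution trace:
1. Inner try: `raise IndexError("bad")` raises IndexError.
2. Inner `except IndexError` matches → result = 1.
3. bare `raise` re-raises the same IndexError.
4. Outer `except IndexError` matches → result = 66.
Result: 66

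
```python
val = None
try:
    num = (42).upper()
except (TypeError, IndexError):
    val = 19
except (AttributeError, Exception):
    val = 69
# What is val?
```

Step-by-step execution trace:
1. `num = (42).upper()` raises AttributeError.
2. `except (TypeError, IndexError)` does not match AttributeError; skipped.
3. `except (AttributeError, Exception)` matches (AttributeError is in the tuple) → val = 69.
Result: 69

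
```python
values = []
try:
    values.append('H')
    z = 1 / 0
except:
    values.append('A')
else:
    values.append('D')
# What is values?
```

Step-by-step execution trace:
1. try: `values.append('H')` → values = ['H'].
2. `z = 1 / 0` raises ZeroDivisionError.
3. bare `except` matches → `values.append('A')` → values = ['H', 'A'].
4. `else` is skipped (an exception was raised).
Result: ['H', 'A']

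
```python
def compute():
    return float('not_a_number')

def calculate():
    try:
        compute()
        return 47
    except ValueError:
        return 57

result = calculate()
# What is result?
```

Step-by-step execution trace:
1. `calculate()` calls `compute()`.
2. `compute()` evaluates `float('not_a_number')`, which raises ValueError; it propagates to the caller.
3. `return 47` is not reached.
4. `except ValueError` in calculate matches → returns 57.
5. result = 57.
Result: 57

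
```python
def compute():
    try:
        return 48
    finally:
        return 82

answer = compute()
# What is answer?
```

Step-by-step execution trace:
1. `compute()` enters try: `return 48` sets pending return value 48.
2. Before returning, `finally: return 82` runs and overrides the pending return.
3. compute() returns 82 → answer = 82.
Result: 82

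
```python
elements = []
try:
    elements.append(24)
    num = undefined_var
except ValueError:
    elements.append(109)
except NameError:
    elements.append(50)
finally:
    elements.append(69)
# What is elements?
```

Step-by-step execution trace:
1. try: `elements.append(24)` → elements = [24].
2. `num = undefined_var` raises NameError.
3. `except ValueError` does not match NameError; skipped.
4. `except NameError` matches → `elements.append(50)` → elements = [24, 50].
5. finally always runs: `elements.append(69)` → elements = [24, 50, 69].
Result: [24, 50, 69]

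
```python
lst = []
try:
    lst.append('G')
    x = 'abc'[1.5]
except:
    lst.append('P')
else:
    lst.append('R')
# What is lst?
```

Step-by-step execution trace:
1. try: `lst.append('G')` → lst = ['G'].
2. `x = 'abc'[1.5]` raises TypeError.
3. bare `except` matches → `lst.append('P')` → lst = ['G', 'P'].
4. `else` is skipped (an exception was raised).
Result: ['G', 'P']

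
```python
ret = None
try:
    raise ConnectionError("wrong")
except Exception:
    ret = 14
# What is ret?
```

Step-by-step execution trace:
1. `raise ConnectionError(...)` raises ConnectionError.
2. `except Exception` matches (ConnectionError is a subclass of Exception) → ret = 14.
Result: 14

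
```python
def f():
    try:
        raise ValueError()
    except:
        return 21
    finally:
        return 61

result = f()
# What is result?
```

Step-by-step execution trace:
1. `f()` enters try: `raise ValueError()` raises ValueError.
2. bare `except` matches → `return 21` sets pending return value 21.
3. Before returning, `finally: return 61` runs and overrides the pending return.
4. f() returns 61 → result = 61.
Result: 61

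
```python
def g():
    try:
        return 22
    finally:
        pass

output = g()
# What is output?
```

Step-by-step execution trace:
1. `g()` enters try: `return 22` sets pending return value 22.
2. Before returning, `finally: pass` runs (no effect).
3. g() returns 22 → output = 22.
Result: 22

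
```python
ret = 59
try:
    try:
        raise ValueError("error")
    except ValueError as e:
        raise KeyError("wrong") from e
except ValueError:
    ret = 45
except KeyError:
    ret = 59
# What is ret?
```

Step-by-step execution trace:
1. Inner try raises ValueError; inner `except ValueError as e` catches it.
2. `raise KeyError(...) from e` raises KeyError (ValueError is attached as __cause__, but only KeyError is active).
3. Outer `except ValueError` does not match KeyError; skipped.
4. Outer `except KeyError` matches → ret = 59.
Result: 59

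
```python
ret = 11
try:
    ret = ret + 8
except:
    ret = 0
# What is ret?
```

Step-by-step execution trace:
1. ret starts at 11.
2. try: `ret = ret + 8` → ret = 19. No exception raised.
3. `except` is skipped.
Result: 19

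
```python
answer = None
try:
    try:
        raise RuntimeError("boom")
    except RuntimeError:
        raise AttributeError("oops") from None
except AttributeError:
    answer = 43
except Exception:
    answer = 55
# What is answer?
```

Step-by-step execution trace:
1. Inner try raises RuntimeError; inner `except RuntimeError` catches it.
2. `raise AttributeError(...) from None` raises AttributeError (from None suppresses __context__, but the active exception is still AttributeError).
3. Outer `except AttributeError` matches → answer = 43.
4. `except Exception` is not reached.
Result: 43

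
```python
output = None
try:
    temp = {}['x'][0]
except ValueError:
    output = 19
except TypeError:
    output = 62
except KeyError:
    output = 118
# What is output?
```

Step-by-step execution trace:
1. `temp = {}['x'][0]` raises KeyError.
2. `except ValueError` does not match KeyError; skipped.
3. `except TypeError` does not match KeyError; skipped.
4. `except KeyError` matches → output = 118.
Result: 118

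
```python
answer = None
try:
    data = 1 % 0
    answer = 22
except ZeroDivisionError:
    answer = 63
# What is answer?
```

Step-by-step execution trace:
1. `data = 1 % 0` raises ZeroDivisionError.
2. `answer = 22` is not reached.
3. `except ZeroDivisionError` matches → answer = 63.
Result: 63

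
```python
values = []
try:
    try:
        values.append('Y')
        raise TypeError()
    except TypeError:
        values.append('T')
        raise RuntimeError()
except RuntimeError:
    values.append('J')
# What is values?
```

Step-by-step execution trace:
1. Inner try: `values.append('Y')` → values = ['Y'].
2. `raise TypeError()` raises TypeError.
3. Inner `except TypeError` matches → `values.append('T')` → values = ['Y', 'T'].
4. `raise RuntimeError()` raises RuntimeError; propagates to outer try.
5. Outer `except RuntimeError` matches → `values.append('J')` → values = ['Y', 'T', 'J'].
Result: ['Y', 'T', 'J']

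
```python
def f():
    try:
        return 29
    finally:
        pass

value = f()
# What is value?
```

Step-by-step execution trace:
1. `f()` enters try: `return 29` sets pending return value 29.
2. Before returning, `finally: pass` runs (no effect).
3. f() returns 29 → value = 29.
Result: 29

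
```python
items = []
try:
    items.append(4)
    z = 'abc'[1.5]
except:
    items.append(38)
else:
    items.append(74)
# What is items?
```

Step-by-step execution trace:
1. try: `items.append(4)` → items = [4].
2. `z = 'abc'[1.5]` raises TypeError.
3. bare `except` matches → `items.append(38)` → items = [4, 38].
4. `else` is skipped (an exception was raised).
Result: [4, 38]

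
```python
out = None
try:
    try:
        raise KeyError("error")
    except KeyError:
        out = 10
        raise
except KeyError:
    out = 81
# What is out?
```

Step-by-step execution trace:
1. Inner try: `raise KeyError("error")` raises KeyError.
2. Inner `except KeyError` matches → out = 10.
3. bare `raise` re-raises the same KeyError.
4. Outer `except KeyError` matches → out = 81.
Result: 81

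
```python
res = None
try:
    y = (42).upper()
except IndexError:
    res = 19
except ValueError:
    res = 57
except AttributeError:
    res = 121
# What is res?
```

Step-by-step execution trace:
1. `y = (42).upper()` raises AttributeError.
2. `except IndexError` does not match AttributeError; skipped.
3. `except ValueError` does not match AttributeError; skipped.
4. `except AttributeError` matches → res = 121.
Result: 121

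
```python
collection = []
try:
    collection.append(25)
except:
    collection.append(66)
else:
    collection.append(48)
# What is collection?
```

Step-by-step execution trace:
1. try: `collection.append(25)` → collection = [25]. No exception raised.
2. `except` is skipped.
3. `else` runs (try completed without exception): `collection.append(48)` → collection = [25, 48].
Result: [25, 48]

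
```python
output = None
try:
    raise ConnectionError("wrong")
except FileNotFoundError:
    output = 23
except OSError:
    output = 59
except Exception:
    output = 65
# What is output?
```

Step-by-step execution trace:
1. `raise ConnectionError(...)` raises ConnectionError.
2. `except FileNotFoundError` does not match (ConnectionError is not a subclass of FileNotFoundError); skipped.
3. `except OSError` matches (ConnectionError is a subclass of OSError) → output = 59.
4. `except Exception` is not reached.
Result: 59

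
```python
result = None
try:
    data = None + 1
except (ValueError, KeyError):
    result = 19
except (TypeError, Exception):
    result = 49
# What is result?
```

Step-by-step execution trace:
1. `data = None + 1` raises TypeError.
2. `except (ValueError, KeyError)` does not match TypeError; skipped.
3. `except (TypeError, Exception)` matches (TypeError is in the tuple) → result = 49.
Result: 49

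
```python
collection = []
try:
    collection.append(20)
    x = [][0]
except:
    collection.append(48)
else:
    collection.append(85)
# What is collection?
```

Step-by-step execution trace:
1. try: `collection.append(20)` → collection = [20].
2. `x = [][0]` raises IndexError.
3. bare `except` matches → `collection.append(48)` → collection = [20, 48].
4. `else` is skipped (an exception was raised).
Result: [20, 48]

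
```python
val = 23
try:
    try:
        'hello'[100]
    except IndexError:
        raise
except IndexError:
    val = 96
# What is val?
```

Step-by-step execution trace:
1. Inner try: `'hello'[100]` raises IndexError.
2. Inner `except IndexError` matches; bare `raise` re-raises the same IndexError.
3. Outer `except IndexError` matches → val = 96.
Result: 96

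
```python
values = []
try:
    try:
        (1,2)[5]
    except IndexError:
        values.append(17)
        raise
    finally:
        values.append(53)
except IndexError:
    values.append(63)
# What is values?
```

Step-by-step execution trace:
1. Inner try: `(1,2)[5]` raises IndexError.
2. Inner `except IndexError` matches → `values.append(17)` → values = [17].
3. bare `raise` re-raises IndexError.
4. Inner `finally` runs during unwinding: `values.append(53)` → values = [17, 53].
5. Outer `except IndexError` matches → `values.append(63)` → values = [17, 53, 63].
Result: [17, 53, 63]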